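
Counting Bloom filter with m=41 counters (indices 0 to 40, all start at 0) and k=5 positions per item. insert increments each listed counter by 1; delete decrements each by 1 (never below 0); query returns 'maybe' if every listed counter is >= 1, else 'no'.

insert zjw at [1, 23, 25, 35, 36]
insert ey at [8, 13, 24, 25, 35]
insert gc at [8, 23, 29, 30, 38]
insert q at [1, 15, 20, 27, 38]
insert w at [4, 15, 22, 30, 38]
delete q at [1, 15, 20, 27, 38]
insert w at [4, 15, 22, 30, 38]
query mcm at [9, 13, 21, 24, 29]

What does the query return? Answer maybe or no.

Answer: no

Derivation:
Step 1: insert zjw at [1, 23, 25, 35, 36] -> counters=[0,1,0,0,0,0,0,0,0,0,0,0,0,0,0,0,0,0,0,0,0,0,0,1,0,1,0,0,0,0,0,0,0,0,0,1,1,0,0,0,0]
Step 2: insert ey at [8, 13, 24, 25, 35] -> counters=[0,1,0,0,0,0,0,0,1,0,0,0,0,1,0,0,0,0,0,0,0,0,0,1,1,2,0,0,0,0,0,0,0,0,0,2,1,0,0,0,0]
Step 3: insert gc at [8, 23, 29, 30, 38] -> counters=[0,1,0,0,0,0,0,0,2,0,0,0,0,1,0,0,0,0,0,0,0,0,0,2,1,2,0,0,0,1,1,0,0,0,0,2,1,0,1,0,0]
Step 4: insert q at [1, 15, 20, 27, 38] -> counters=[0,2,0,0,0,0,0,0,2,0,0,0,0,1,0,1,0,0,0,0,1,0,0,2,1,2,0,1,0,1,1,0,0,0,0,2,1,0,2,0,0]
Step 5: insert w at [4, 15, 22, 30, 38] -> counters=[0,2,0,0,1,0,0,0,2,0,0,0,0,1,0,2,0,0,0,0,1,0,1,2,1,2,0,1,0,1,2,0,0,0,0,2,1,0,3,0,0]
Step 6: delete q at [1, 15, 20, 27, 38] -> counters=[0,1,0,0,1,0,0,0,2,0,0,0,0,1,0,1,0,0,0,0,0,0,1,2,1,2,0,0,0,1,2,0,0,0,0,2,1,0,2,0,0]
Step 7: insert w at [4, 15, 22, 30, 38] -> counters=[0,1,0,0,2,0,0,0,2,0,0,0,0,1,0,2,0,0,0,0,0,0,2,2,1,2,0,0,0,1,3,0,0,0,0,2,1,0,3,0,0]
Query mcm: check counters[9]=0 counters[13]=1 counters[21]=0 counters[24]=1 counters[29]=1 -> no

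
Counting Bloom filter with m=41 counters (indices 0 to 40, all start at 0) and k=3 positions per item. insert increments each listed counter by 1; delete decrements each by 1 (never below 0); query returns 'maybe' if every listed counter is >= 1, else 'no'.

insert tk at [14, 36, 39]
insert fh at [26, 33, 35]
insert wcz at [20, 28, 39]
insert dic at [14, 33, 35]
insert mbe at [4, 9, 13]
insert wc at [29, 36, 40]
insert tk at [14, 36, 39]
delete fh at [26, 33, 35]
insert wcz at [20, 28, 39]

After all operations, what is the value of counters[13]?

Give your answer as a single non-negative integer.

Step 1: insert tk at [14, 36, 39] -> counters=[0,0,0,0,0,0,0,0,0,0,0,0,0,0,1,0,0,0,0,0,0,0,0,0,0,0,0,0,0,0,0,0,0,0,0,0,1,0,0,1,0]
Step 2: insert fh at [26, 33, 35] -> counters=[0,0,0,0,0,0,0,0,0,0,0,0,0,0,1,0,0,0,0,0,0,0,0,0,0,0,1,0,0,0,0,0,0,1,0,1,1,0,0,1,0]
Step 3: insert wcz at [20, 28, 39] -> counters=[0,0,0,0,0,0,0,0,0,0,0,0,0,0,1,0,0,0,0,0,1,0,0,0,0,0,1,0,1,0,0,0,0,1,0,1,1,0,0,2,0]
Step 4: insert dic at [14, 33, 35] -> counters=[0,0,0,0,0,0,0,0,0,0,0,0,0,0,2,0,0,0,0,0,1,0,0,0,0,0,1,0,1,0,0,0,0,2,0,2,1,0,0,2,0]
Step 5: insert mbe at [4, 9, 13] -> counters=[0,0,0,0,1,0,0,0,0,1,0,0,0,1,2,0,0,0,0,0,1,0,0,0,0,0,1,0,1,0,0,0,0,2,0,2,1,0,0,2,0]
Step 6: insert wc at [29, 36, 40] -> counters=[0,0,0,0,1,0,0,0,0,1,0,0,0,1,2,0,0,0,0,0,1,0,0,0,0,0,1,0,1,1,0,0,0,2,0,2,2,0,0,2,1]
Step 7: insert tk at [14, 36, 39] -> counters=[0,0,0,0,1,0,0,0,0,1,0,0,0,1,3,0,0,0,0,0,1,0,0,0,0,0,1,0,1,1,0,0,0,2,0,2,3,0,0,3,1]
Step 8: delete fh at [26, 33, 35] -> counters=[0,0,0,0,1,0,0,0,0,1,0,0,0,1,3,0,0,0,0,0,1,0,0,0,0,0,0,0,1,1,0,0,0,1,0,1,3,0,0,3,1]
Step 9: insert wcz at [20, 28, 39] -> counters=[0,0,0,0,1,0,0,0,0,1,0,0,0,1,3,0,0,0,0,0,2,0,0,0,0,0,0,0,2,1,0,0,0,1,0,1,3,0,0,4,1]
Final counters=[0,0,0,0,1,0,0,0,0,1,0,0,0,1,3,0,0,0,0,0,2,0,0,0,0,0,0,0,2,1,0,0,0,1,0,1,3,0,0,4,1] -> counters[13]=1

Answer: 1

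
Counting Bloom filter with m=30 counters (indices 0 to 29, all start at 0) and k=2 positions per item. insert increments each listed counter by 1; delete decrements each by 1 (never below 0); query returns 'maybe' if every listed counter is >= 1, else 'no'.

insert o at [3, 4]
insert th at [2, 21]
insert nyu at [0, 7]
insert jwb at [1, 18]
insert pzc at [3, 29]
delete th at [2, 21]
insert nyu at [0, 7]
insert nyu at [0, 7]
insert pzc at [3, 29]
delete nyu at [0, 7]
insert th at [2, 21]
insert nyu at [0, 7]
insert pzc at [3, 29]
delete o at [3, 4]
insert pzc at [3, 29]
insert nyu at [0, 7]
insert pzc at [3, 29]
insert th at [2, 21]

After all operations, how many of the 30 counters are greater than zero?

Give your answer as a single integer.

Step 1: insert o at [3, 4] -> counters=[0,0,0,1,1,0,0,0,0,0,0,0,0,0,0,0,0,0,0,0,0,0,0,0,0,0,0,0,0,0]
Step 2: insert th at [2, 21] -> counters=[0,0,1,1,1,0,0,0,0,0,0,0,0,0,0,0,0,0,0,0,0,1,0,0,0,0,0,0,0,0]
Step 3: insert nyu at [0, 7] -> counters=[1,0,1,1,1,0,0,1,0,0,0,0,0,0,0,0,0,0,0,0,0,1,0,0,0,0,0,0,0,0]
Step 4: insert jwb at [1, 18] -> counters=[1,1,1,1,1,0,0,1,0,0,0,0,0,0,0,0,0,0,1,0,0,1,0,0,0,0,0,0,0,0]
Step 5: insert pzc at [3, 29] -> counters=[1,1,1,2,1,0,0,1,0,0,0,0,0,0,0,0,0,0,1,0,0,1,0,0,0,0,0,0,0,1]
Step 6: delete th at [2, 21] -> counters=[1,1,0,2,1,0,0,1,0,0,0,0,0,0,0,0,0,0,1,0,0,0,0,0,0,0,0,0,0,1]
Step 7: insert nyu at [0, 7] -> counters=[2,1,0,2,1,0,0,2,0,0,0,0,0,0,0,0,0,0,1,0,0,0,0,0,0,0,0,0,0,1]
Step 8: insert nyu at [0, 7] -> counters=[3,1,0,2,1,0,0,3,0,0,0,0,0,0,0,0,0,0,1,0,0,0,0,0,0,0,0,0,0,1]
Step 9: insert pzc at [3, 29] -> counters=[3,1,0,3,1,0,0,3,0,0,0,0,0,0,0,0,0,0,1,0,0,0,0,0,0,0,0,0,0,2]
Step 10: delete nyu at [0, 7] -> counters=[2,1,0,3,1,0,0,2,0,0,0,0,0,0,0,0,0,0,1,0,0,0,0,0,0,0,0,0,0,2]
Step 11: insert th at [2, 21] -> counters=[2,1,1,3,1,0,0,2,0,0,0,0,0,0,0,0,0,0,1,0,0,1,0,0,0,0,0,0,0,2]
Step 12: insert nyu at [0, 7] -> counters=[3,1,1,3,1,0,0,3,0,0,0,0,0,0,0,0,0,0,1,0,0,1,0,0,0,0,0,0,0,2]
Step 13: insert pzc at [3, 29] -> counters=[3,1,1,4,1,0,0,3,0,0,0,0,0,0,0,0,0,0,1,0,0,1,0,0,0,0,0,0,0,3]
Step 14: delete o at [3, 4] -> counters=[3,1,1,3,0,0,0,3,0,0,0,0,0,0,0,0,0,0,1,0,0,1,0,0,0,0,0,0,0,3]
Step 15: insert pzc at [3, 29] -> counters=[3,1,1,4,0,0,0,3,0,0,0,0,0,0,0,0,0,0,1,0,0,1,0,0,0,0,0,0,0,4]
Step 16: insert nyu at [0, 7] -> counters=[4,1,1,4,0,0,0,4,0,0,0,0,0,0,0,0,0,0,1,0,0,1,0,0,0,0,0,0,0,4]
Step 17: insert pzc at [3, 29] -> counters=[4,1,1,5,0,0,0,4,0,0,0,0,0,0,0,0,0,0,1,0,0,1,0,0,0,0,0,0,0,5]
Step 18: insert th at [2, 21] -> counters=[4,1,2,5,0,0,0,4,0,0,0,0,0,0,0,0,0,0,1,0,0,2,0,0,0,0,0,0,0,5]
Final counters=[4,1,2,5,0,0,0,4,0,0,0,0,0,0,0,0,0,0,1,0,0,2,0,0,0,0,0,0,0,5] -> 8 nonzero

Answer: 8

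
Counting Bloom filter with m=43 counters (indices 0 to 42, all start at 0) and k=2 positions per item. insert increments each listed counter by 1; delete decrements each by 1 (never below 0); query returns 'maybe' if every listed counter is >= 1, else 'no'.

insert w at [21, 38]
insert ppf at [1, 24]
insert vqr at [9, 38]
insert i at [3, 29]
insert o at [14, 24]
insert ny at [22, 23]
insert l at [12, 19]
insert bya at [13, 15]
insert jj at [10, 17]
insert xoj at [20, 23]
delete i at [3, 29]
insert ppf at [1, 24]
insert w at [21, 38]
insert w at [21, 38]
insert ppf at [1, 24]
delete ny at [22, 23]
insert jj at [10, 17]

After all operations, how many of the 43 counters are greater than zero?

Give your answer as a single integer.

Step 1: insert w at [21, 38] -> counters=[0,0,0,0,0,0,0,0,0,0,0,0,0,0,0,0,0,0,0,0,0,1,0,0,0,0,0,0,0,0,0,0,0,0,0,0,0,0,1,0,0,0,0]
Step 2: insert ppf at [1, 24] -> counters=[0,1,0,0,0,0,0,0,0,0,0,0,0,0,0,0,0,0,0,0,0,1,0,0,1,0,0,0,0,0,0,0,0,0,0,0,0,0,1,0,0,0,0]
Step 3: insert vqr at [9, 38] -> counters=[0,1,0,0,0,0,0,0,0,1,0,0,0,0,0,0,0,0,0,0,0,1,0,0,1,0,0,0,0,0,0,0,0,0,0,0,0,0,2,0,0,0,0]
Step 4: insert i at [3, 29] -> counters=[0,1,0,1,0,0,0,0,0,1,0,0,0,0,0,0,0,0,0,0,0,1,0,0,1,0,0,0,0,1,0,0,0,0,0,0,0,0,2,0,0,0,0]
Step 5: insert o at [14, 24] -> counters=[0,1,0,1,0,0,0,0,0,1,0,0,0,0,1,0,0,0,0,0,0,1,0,0,2,0,0,0,0,1,0,0,0,0,0,0,0,0,2,0,0,0,0]
Step 6: insert ny at [22, 23] -> counters=[0,1,0,1,0,0,0,0,0,1,0,0,0,0,1,0,0,0,0,0,0,1,1,1,2,0,0,0,0,1,0,0,0,0,0,0,0,0,2,0,0,0,0]
Step 7: insert l at [12, 19] -> counters=[0,1,0,1,0,0,0,0,0,1,0,0,1,0,1,0,0,0,0,1,0,1,1,1,2,0,0,0,0,1,0,0,0,0,0,0,0,0,2,0,0,0,0]
Step 8: insert bya at [13, 15] -> counters=[0,1,0,1,0,0,0,0,0,1,0,0,1,1,1,1,0,0,0,1,0,1,1,1,2,0,0,0,0,1,0,0,0,0,0,0,0,0,2,0,0,0,0]
Step 9: insert jj at [10, 17] -> counters=[0,1,0,1,0,0,0,0,0,1,1,0,1,1,1,1,0,1,0,1,0,1,1,1,2,0,0,0,0,1,0,0,0,0,0,0,0,0,2,0,0,0,0]
Step 10: insert xoj at [20, 23] -> counters=[0,1,0,1,0,0,0,0,0,1,1,0,1,1,1,1,0,1,0,1,1,1,1,2,2,0,0,0,0,1,0,0,0,0,0,0,0,0,2,0,0,0,0]
Step 11: delete i at [3, 29] -> counters=[0,1,0,0,0,0,0,0,0,1,1,0,1,1,1,1,0,1,0,1,1,1,1,2,2,0,0,0,0,0,0,0,0,0,0,0,0,0,2,0,0,0,0]
Step 12: insert ppf at [1, 24] -> counters=[0,2,0,0,0,0,0,0,0,1,1,0,1,1,1,1,0,1,0,1,1,1,1,2,3,0,0,0,0,0,0,0,0,0,0,0,0,0,2,0,0,0,0]
Step 13: insert w at [21, 38] -> counters=[0,2,0,0,0,0,0,0,0,1,1,0,1,1,1,1,0,1,0,1,1,2,1,2,3,0,0,0,0,0,0,0,0,0,0,0,0,0,3,0,0,0,0]
Step 14: insert w at [21, 38] -> counters=[0,2,0,0,0,0,0,0,0,1,1,0,1,1,1,1,0,1,0,1,1,3,1,2,3,0,0,0,0,0,0,0,0,0,0,0,0,0,4,0,0,0,0]
Step 15: insert ppf at [1, 24] -> counters=[0,3,0,0,0,0,0,0,0,1,1,0,1,1,1,1,0,1,0,1,1,3,1,2,4,0,0,0,0,0,0,0,0,0,0,0,0,0,4,0,0,0,0]
Step 16: delete ny at [22, 23] -> counters=[0,3,0,0,0,0,0,0,0,1,1,0,1,1,1,1,0,1,0,1,1,3,0,1,4,0,0,0,0,0,0,0,0,0,0,0,0,0,4,0,0,0,0]
Step 17: insert jj at [10, 17] -> counters=[0,3,0,0,0,0,0,0,0,1,2,0,1,1,1,1,0,2,0,1,1,3,0,1,4,0,0,0,0,0,0,0,0,0,0,0,0,0,4,0,0,0,0]
Final counters=[0,3,0,0,0,0,0,0,0,1,2,0,1,1,1,1,0,2,0,1,1,3,0,1,4,0,0,0,0,0,0,0,0,0,0,0,0,0,4,0,0,0,0] -> 14 nonzero

Answer: 14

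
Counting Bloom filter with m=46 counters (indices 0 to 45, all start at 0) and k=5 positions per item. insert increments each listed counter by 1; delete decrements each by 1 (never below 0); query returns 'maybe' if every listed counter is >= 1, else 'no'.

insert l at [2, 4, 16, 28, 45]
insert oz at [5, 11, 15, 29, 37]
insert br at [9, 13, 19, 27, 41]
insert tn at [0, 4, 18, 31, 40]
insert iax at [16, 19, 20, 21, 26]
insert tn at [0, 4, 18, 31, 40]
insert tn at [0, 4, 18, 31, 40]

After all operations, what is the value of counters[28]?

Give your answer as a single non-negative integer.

Answer: 1

Derivation:
Step 1: insert l at [2, 4, 16, 28, 45] -> counters=[0,0,1,0,1,0,0,0,0,0,0,0,0,0,0,0,1,0,0,0,0,0,0,0,0,0,0,0,1,0,0,0,0,0,0,0,0,0,0,0,0,0,0,0,0,1]
Step 2: insert oz at [5, 11, 15, 29, 37] -> counters=[0,0,1,0,1,1,0,0,0,0,0,1,0,0,0,1,1,0,0,0,0,0,0,0,0,0,0,0,1,1,0,0,0,0,0,0,0,1,0,0,0,0,0,0,0,1]
Step 3: insert br at [9, 13, 19, 27, 41] -> counters=[0,0,1,0,1,1,0,0,0,1,0,1,0,1,0,1,1,0,0,1,0,0,0,0,0,0,0,1,1,1,0,0,0,0,0,0,0,1,0,0,0,1,0,0,0,1]
Step 4: insert tn at [0, 4, 18, 31, 40] -> counters=[1,0,1,0,2,1,0,0,0,1,0,1,0,1,0,1,1,0,1,1,0,0,0,0,0,0,0,1,1,1,0,1,0,0,0,0,0,1,0,0,1,1,0,0,0,1]
Step 5: insert iax at [16, 19, 20, 21, 26] -> counters=[1,0,1,0,2,1,0,0,0,1,0,1,0,1,0,1,2,0,1,2,1,1,0,0,0,0,1,1,1,1,0,1,0,0,0,0,0,1,0,0,1,1,0,0,0,1]
Step 6: insert tn at [0, 4, 18, 31, 40] -> counters=[2,0,1,0,3,1,0,0,0,1,0,1,0,1,0,1,2,0,2,2,1,1,0,0,0,0,1,1,1,1,0,2,0,0,0,0,0,1,0,0,2,1,0,0,0,1]
Step 7: insert tn at [0, 4, 18, 31, 40] -> counters=[3,0,1,0,4,1,0,0,0,1,0,1,0,1,0,1,2,0,3,2,1,1,0,0,0,0,1,1,1,1,0,3,0,0,0,0,0,1,0,0,3,1,0,0,0,1]
Final counters=[3,0,1,0,4,1,0,0,0,1,0,1,0,1,0,1,2,0,3,2,1,1,0,0,0,0,1,1,1,1,0,3,0,0,0,0,0,1,0,0,3,1,0,0,0,1] -> counters[28]=1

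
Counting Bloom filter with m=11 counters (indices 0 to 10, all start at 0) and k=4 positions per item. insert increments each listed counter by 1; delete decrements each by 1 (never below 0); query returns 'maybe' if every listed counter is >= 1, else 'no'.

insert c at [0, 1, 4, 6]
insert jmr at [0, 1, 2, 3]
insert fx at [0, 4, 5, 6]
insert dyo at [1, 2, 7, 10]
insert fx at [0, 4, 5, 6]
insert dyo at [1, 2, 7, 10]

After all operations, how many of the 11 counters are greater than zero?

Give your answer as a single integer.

Answer: 9

Derivation:
Step 1: insert c at [0, 1, 4, 6] -> counters=[1,1,0,0,1,0,1,0,0,0,0]
Step 2: insert jmr at [0, 1, 2, 3] -> counters=[2,2,1,1,1,0,1,0,0,0,0]
Step 3: insert fx at [0, 4, 5, 6] -> counters=[3,2,1,1,2,1,2,0,0,0,0]
Step 4: insert dyo at [1, 2, 7, 10] -> counters=[3,3,2,1,2,1,2,1,0,0,1]
Step 5: insert fx at [0, 4, 5, 6] -> counters=[4,3,2,1,3,2,3,1,0,0,1]
Step 6: insert dyo at [1, 2, 7, 10] -> counters=[4,4,3,1,3,2,3,2,0,0,2]
Final counters=[4,4,3,1,3,2,3,2,0,0,2] -> 9 nonzero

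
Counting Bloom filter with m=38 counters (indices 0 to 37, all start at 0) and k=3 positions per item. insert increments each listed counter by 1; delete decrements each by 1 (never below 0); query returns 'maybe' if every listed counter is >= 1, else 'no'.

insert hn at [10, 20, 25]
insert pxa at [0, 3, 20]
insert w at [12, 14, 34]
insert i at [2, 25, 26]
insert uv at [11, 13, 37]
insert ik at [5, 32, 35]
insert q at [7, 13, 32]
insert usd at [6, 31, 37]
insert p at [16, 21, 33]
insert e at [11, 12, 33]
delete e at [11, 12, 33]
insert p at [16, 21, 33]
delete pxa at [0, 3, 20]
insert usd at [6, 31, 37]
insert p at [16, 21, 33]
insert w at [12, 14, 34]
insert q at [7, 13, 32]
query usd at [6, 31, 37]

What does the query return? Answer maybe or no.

Step 1: insert hn at [10, 20, 25] -> counters=[0,0,0,0,0,0,0,0,0,0,1,0,0,0,0,0,0,0,0,0,1,0,0,0,0,1,0,0,0,0,0,0,0,0,0,0,0,0]
Step 2: insert pxa at [0, 3, 20] -> counters=[1,0,0,1,0,0,0,0,0,0,1,0,0,0,0,0,0,0,0,0,2,0,0,0,0,1,0,0,0,0,0,0,0,0,0,0,0,0]
Step 3: insert w at [12, 14, 34] -> counters=[1,0,0,1,0,0,0,0,0,0,1,0,1,0,1,0,0,0,0,0,2,0,0,0,0,1,0,0,0,0,0,0,0,0,1,0,0,0]
Step 4: insert i at [2, 25, 26] -> counters=[1,0,1,1,0,0,0,0,0,0,1,0,1,0,1,0,0,0,0,0,2,0,0,0,0,2,1,0,0,0,0,0,0,0,1,0,0,0]
Step 5: insert uv at [11, 13, 37] -> counters=[1,0,1,1,0,0,0,0,0,0,1,1,1,1,1,0,0,0,0,0,2,0,0,0,0,2,1,0,0,0,0,0,0,0,1,0,0,1]
Step 6: insert ik at [5, 32, 35] -> counters=[1,0,1,1,0,1,0,0,0,0,1,1,1,1,1,0,0,0,0,0,2,0,0,0,0,2,1,0,0,0,0,0,1,0,1,1,0,1]
Step 7: insert q at [7, 13, 32] -> counters=[1,0,1,1,0,1,0,1,0,0,1,1,1,2,1,0,0,0,0,0,2,0,0,0,0,2,1,0,0,0,0,0,2,0,1,1,0,1]
Step 8: insert usd at [6, 31, 37] -> counters=[1,0,1,1,0,1,1,1,0,0,1,1,1,2,1,0,0,0,0,0,2,0,0,0,0,2,1,0,0,0,0,1,2,0,1,1,0,2]
Step 9: insert p at [16, 21, 33] -> counters=[1,0,1,1,0,1,1,1,0,0,1,1,1,2,1,0,1,0,0,0,2,1,0,0,0,2,1,0,0,0,0,1,2,1,1,1,0,2]
Step 10: insert e at [11, 12, 33] -> counters=[1,0,1,1,0,1,1,1,0,0,1,2,2,2,1,0,1,0,0,0,2,1,0,0,0,2,1,0,0,0,0,1,2,2,1,1,0,2]
Step 11: delete e at [11, 12, 33] -> counters=[1,0,1,1,0,1,1,1,0,0,1,1,1,2,1,0,1,0,0,0,2,1,0,0,0,2,1,0,0,0,0,1,2,1,1,1,0,2]
Step 12: insert p at [16, 21, 33] -> counters=[1,0,1,1,0,1,1,1,0,0,1,1,1,2,1,0,2,0,0,0,2,2,0,0,0,2,1,0,0,0,0,1,2,2,1,1,0,2]
Step 13: delete pxa at [0, 3, 20] -> counters=[0,0,1,0,0,1,1,1,0,0,1,1,1,2,1,0,2,0,0,0,1,2,0,0,0,2,1,0,0,0,0,1,2,2,1,1,0,2]
Step 14: insert usd at [6, 31, 37] -> counters=[0,0,1,0,0,1,2,1,0,0,1,1,1,2,1,0,2,0,0,0,1,2,0,0,0,2,1,0,0,0,0,2,2,2,1,1,0,3]
Step 15: insert p at [16, 21, 33] -> counters=[0,0,1,0,0,1,2,1,0,0,1,1,1,2,1,0,3,0,0,0,1,3,0,0,0,2,1,0,0,0,0,2,2,3,1,1,0,3]
Step 16: insert w at [12, 14, 34] -> counters=[0,0,1,0,0,1,2,1,0,0,1,1,2,2,2,0,3,0,0,0,1,3,0,0,0,2,1,0,0,0,0,2,2,3,2,1,0,3]
Step 17: insert q at [7, 13, 32] -> counters=[0,0,1,0,0,1,2,2,0,0,1,1,2,3,2,0,3,0,0,0,1,3,0,0,0,2,1,0,0,0,0,2,3,3,2,1,0,3]
Query usd: check counters[6]=2 counters[31]=2 counters[37]=3 -> maybe

Answer: maybe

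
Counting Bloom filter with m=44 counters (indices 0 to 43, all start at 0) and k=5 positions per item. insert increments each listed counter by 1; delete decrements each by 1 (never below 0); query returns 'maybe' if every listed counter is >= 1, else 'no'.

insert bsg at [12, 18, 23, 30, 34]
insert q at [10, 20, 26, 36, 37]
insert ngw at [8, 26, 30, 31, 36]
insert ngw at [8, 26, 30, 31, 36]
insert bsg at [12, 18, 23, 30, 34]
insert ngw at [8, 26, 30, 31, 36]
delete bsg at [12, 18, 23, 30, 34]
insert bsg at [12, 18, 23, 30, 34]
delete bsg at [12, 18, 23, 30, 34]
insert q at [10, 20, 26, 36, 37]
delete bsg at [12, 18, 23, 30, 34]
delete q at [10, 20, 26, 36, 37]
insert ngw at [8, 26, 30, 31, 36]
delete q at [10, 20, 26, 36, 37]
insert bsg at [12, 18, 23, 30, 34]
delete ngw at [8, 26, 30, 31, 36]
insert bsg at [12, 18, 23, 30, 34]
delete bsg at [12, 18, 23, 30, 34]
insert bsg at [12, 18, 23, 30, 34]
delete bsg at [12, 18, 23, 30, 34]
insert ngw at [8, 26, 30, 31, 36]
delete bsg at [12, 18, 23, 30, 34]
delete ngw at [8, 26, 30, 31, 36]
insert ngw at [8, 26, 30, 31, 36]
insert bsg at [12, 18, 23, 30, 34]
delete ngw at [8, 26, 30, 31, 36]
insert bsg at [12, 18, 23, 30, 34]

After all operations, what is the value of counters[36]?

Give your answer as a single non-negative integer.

Answer: 3

Derivation:
Step 1: insert bsg at [12, 18, 23, 30, 34] -> counters=[0,0,0,0,0,0,0,0,0,0,0,0,1,0,0,0,0,0,1,0,0,0,0,1,0,0,0,0,0,0,1,0,0,0,1,0,0,0,0,0,0,0,0,0]
Step 2: insert q at [10, 20, 26, 36, 37] -> counters=[0,0,0,0,0,0,0,0,0,0,1,0,1,0,0,0,0,0,1,0,1,0,0,1,0,0,1,0,0,0,1,0,0,0,1,0,1,1,0,0,0,0,0,0]
Step 3: insert ngw at [8, 26, 30, 31, 36] -> counters=[0,0,0,0,0,0,0,0,1,0,1,0,1,0,0,0,0,0,1,0,1,0,0,1,0,0,2,0,0,0,2,1,0,0,1,0,2,1,0,0,0,0,0,0]
Step 4: insert ngw at [8, 26, 30, 31, 36] -> counters=[0,0,0,0,0,0,0,0,2,0,1,0,1,0,0,0,0,0,1,0,1,0,0,1,0,0,3,0,0,0,3,2,0,0,1,0,3,1,0,0,0,0,0,0]
Step 5: insert bsg at [12, 18, 23, 30, 34] -> counters=[0,0,0,0,0,0,0,0,2,0,1,0,2,0,0,0,0,0,2,0,1,0,0,2,0,0,3,0,0,0,4,2,0,0,2,0,3,1,0,0,0,0,0,0]
Step 6: insert ngw at [8, 26, 30, 31, 36] -> counters=[0,0,0,0,0,0,0,0,3,0,1,0,2,0,0,0,0,0,2,0,1,0,0,2,0,0,4,0,0,0,5,3,0,0,2,0,4,1,0,0,0,0,0,0]
Step 7: delete bsg at [12, 18, 23, 30, 34] -> counters=[0,0,0,0,0,0,0,0,3,0,1,0,1,0,0,0,0,0,1,0,1,0,0,1,0,0,4,0,0,0,4,3,0,0,1,0,4,1,0,0,0,0,0,0]
Step 8: insert bsg at [12, 18, 23, 30, 34] -> counters=[0,0,0,0,0,0,0,0,3,0,1,0,2,0,0,0,0,0,2,0,1,0,0,2,0,0,4,0,0,0,5,3,0,0,2,0,4,1,0,0,0,0,0,0]
Step 9: delete bsg at [12, 18, 23, 30, 34] -> counters=[0,0,0,0,0,0,0,0,3,0,1,0,1,0,0,0,0,0,1,0,1,0,0,1,0,0,4,0,0,0,4,3,0,0,1,0,4,1,0,0,0,0,0,0]
Step 10: insert q at [10, 20, 26, 36, 37] -> counters=[0,0,0,0,0,0,0,0,3,0,2,0,1,0,0,0,0,0,1,0,2,0,0,1,0,0,5,0,0,0,4,3,0,0,1,0,5,2,0,0,0,0,0,0]
Step 11: delete bsg at [12, 18, 23, 30, 34] -> counters=[0,0,0,0,0,0,0,0,3,0,2,0,0,0,0,0,0,0,0,0,2,0,0,0,0,0,5,0,0,0,3,3,0,0,0,0,5,2,0,0,0,0,0,0]
Step 12: delete q at [10, 20, 26, 36, 37] -> counters=[0,0,0,0,0,0,0,0,3,0,1,0,0,0,0,0,0,0,0,0,1,0,0,0,0,0,4,0,0,0,3,3,0,0,0,0,4,1,0,0,0,0,0,0]
Step 13: insert ngw at [8, 26, 30, 31, 36] -> counters=[0,0,0,0,0,0,0,0,4,0,1,0,0,0,0,0,0,0,0,0,1,0,0,0,0,0,5,0,0,0,4,4,0,0,0,0,5,1,0,0,0,0,0,0]
Step 14: delete q at [10, 20, 26, 36, 37] -> counters=[0,0,0,0,0,0,0,0,4,0,0,0,0,0,0,0,0,0,0,0,0,0,0,0,0,0,4,0,0,0,4,4,0,0,0,0,4,0,0,0,0,0,0,0]
Step 15: insert bsg at [12, 18, 23, 30, 34] -> counters=[0,0,0,0,0,0,0,0,4,0,0,0,1,0,0,0,0,0,1,0,0,0,0,1,0,0,4,0,0,0,5,4,0,0,1,0,4,0,0,0,0,0,0,0]
Step 16: delete ngw at [8, 26, 30, 31, 36] -> counters=[0,0,0,0,0,0,0,0,3,0,0,0,1,0,0,0,0,0,1,0,0,0,0,1,0,0,3,0,0,0,4,3,0,0,1,0,3,0,0,0,0,0,0,0]
Step 17: insert bsg at [12, 18, 23, 30, 34] -> counters=[0,0,0,0,0,0,0,0,3,0,0,0,2,0,0,0,0,0,2,0,0,0,0,2,0,0,3,0,0,0,5,3,0,0,2,0,3,0,0,0,0,0,0,0]
Step 18: delete bsg at [12, 18, 23, 30, 34] -> counters=[0,0,0,0,0,0,0,0,3,0,0,0,1,0,0,0,0,0,1,0,0,0,0,1,0,0,3,0,0,0,4,3,0,0,1,0,3,0,0,0,0,0,0,0]
Step 19: insert bsg at [12, 18, 23, 30, 34] -> counters=[0,0,0,0,0,0,0,0,3,0,0,0,2,0,0,0,0,0,2,0,0,0,0,2,0,0,3,0,0,0,5,3,0,0,2,0,3,0,0,0,0,0,0,0]
Step 20: delete bsg at [12, 18, 23, 30, 34] -> counters=[0,0,0,0,0,0,0,0,3,0,0,0,1,0,0,0,0,0,1,0,0,0,0,1,0,0,3,0,0,0,4,3,0,0,1,0,3,0,0,0,0,0,0,0]
Step 21: insert ngw at [8, 26, 30, 31, 36] -> counters=[0,0,0,0,0,0,0,0,4,0,0,0,1,0,0,0,0,0,1,0,0,0,0,1,0,0,4,0,0,0,5,4,0,0,1,0,4,0,0,0,0,0,0,0]
Step 22: delete bsg at [12, 18, 23, 30, 34] -> counters=[0,0,0,0,0,0,0,0,4,0,0,0,0,0,0,0,0,0,0,0,0,0,0,0,0,0,4,0,0,0,4,4,0,0,0,0,4,0,0,0,0,0,0,0]
Step 23: delete ngw at [8, 26, 30, 31, 36] -> counters=[0,0,0,0,0,0,0,0,3,0,0,0,0,0,0,0,0,0,0,0,0,0,0,0,0,0,3,0,0,0,3,3,0,0,0,0,3,0,0,0,0,0,0,0]
Step 24: insert ngw at [8, 26, 30, 31, 36] -> counters=[0,0,0,0,0,0,0,0,4,0,0,0,0,0,0,0,0,0,0,0,0,0,0,0,0,0,4,0,0,0,4,4,0,0,0,0,4,0,0,0,0,0,0,0]
Step 25: insert bsg at [12, 18, 23, 30, 34] -> counters=[0,0,0,0,0,0,0,0,4,0,0,0,1,0,0,0,0,0,1,0,0,0,0,1,0,0,4,0,0,0,5,4,0,0,1,0,4,0,0,0,0,0,0,0]
Step 26: delete ngw at [8, 26, 30, 31, 36] -> counters=[0,0,0,0,0,0,0,0,3,0,0,0,1,0,0,0,0,0,1,0,0,0,0,1,0,0,3,0,0,0,4,3,0,0,1,0,3,0,0,0,0,0,0,0]
Step 27: insert bsg at [12, 18, 23, 30, 34] -> counters=[0,0,0,0,0,0,0,0,3,0,0,0,2,0,0,0,0,0,2,0,0,0,0,2,0,0,3,0,0,0,5,3,0,0,2,0,3,0,0,0,0,0,0,0]
Final counters=[0,0,0,0,0,0,0,0,3,0,0,0,2,0,0,0,0,0,2,0,0,0,0,2,0,0,3,0,0,0,5,3,0,0,2,0,3,0,0,0,0,0,0,0] -> counters[36]=3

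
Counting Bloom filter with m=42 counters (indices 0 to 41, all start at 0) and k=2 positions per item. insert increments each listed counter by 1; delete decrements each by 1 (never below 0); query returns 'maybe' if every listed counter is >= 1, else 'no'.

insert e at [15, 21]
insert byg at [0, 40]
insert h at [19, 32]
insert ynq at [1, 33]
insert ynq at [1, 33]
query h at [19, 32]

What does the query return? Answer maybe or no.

Step 1: insert e at [15, 21] -> counters=[0,0,0,0,0,0,0,0,0,0,0,0,0,0,0,1,0,0,0,0,0,1,0,0,0,0,0,0,0,0,0,0,0,0,0,0,0,0,0,0,0,0]
Step 2: insert byg at [0, 40] -> counters=[1,0,0,0,0,0,0,0,0,0,0,0,0,0,0,1,0,0,0,0,0,1,0,0,0,0,0,0,0,0,0,0,0,0,0,0,0,0,0,0,1,0]
Step 3: insert h at [19, 32] -> counters=[1,0,0,0,0,0,0,0,0,0,0,0,0,0,0,1,0,0,0,1,0,1,0,0,0,0,0,0,0,0,0,0,1,0,0,0,0,0,0,0,1,0]
Step 4: insert ynq at [1, 33] -> counters=[1,1,0,0,0,0,0,0,0,0,0,0,0,0,0,1,0,0,0,1,0,1,0,0,0,0,0,0,0,0,0,0,1,1,0,0,0,0,0,0,1,0]
Step 5: insert ynq at [1, 33] -> counters=[1,2,0,0,0,0,0,0,0,0,0,0,0,0,0,1,0,0,0,1,0,1,0,0,0,0,0,0,0,0,0,0,1,2,0,0,0,0,0,0,1,0]
Query h: check counters[19]=1 counters[32]=1 -> maybe

Answer: maybe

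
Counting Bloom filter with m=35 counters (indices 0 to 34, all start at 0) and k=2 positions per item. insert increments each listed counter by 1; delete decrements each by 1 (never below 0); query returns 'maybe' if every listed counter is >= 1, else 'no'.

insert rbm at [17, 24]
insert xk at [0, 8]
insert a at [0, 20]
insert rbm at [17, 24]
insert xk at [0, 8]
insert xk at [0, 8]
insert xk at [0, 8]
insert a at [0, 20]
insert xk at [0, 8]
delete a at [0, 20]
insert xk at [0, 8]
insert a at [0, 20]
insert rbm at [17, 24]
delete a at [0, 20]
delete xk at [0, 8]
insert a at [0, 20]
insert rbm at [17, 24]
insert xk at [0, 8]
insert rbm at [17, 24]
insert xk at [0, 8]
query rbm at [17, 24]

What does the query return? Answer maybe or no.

Step 1: insert rbm at [17, 24] -> counters=[0,0,0,0,0,0,0,0,0,0,0,0,0,0,0,0,0,1,0,0,0,0,0,0,1,0,0,0,0,0,0,0,0,0,0]
Step 2: insert xk at [0, 8] -> counters=[1,0,0,0,0,0,0,0,1,0,0,0,0,0,0,0,0,1,0,0,0,0,0,0,1,0,0,0,0,0,0,0,0,0,0]
Step 3: insert a at [0, 20] -> counters=[2,0,0,0,0,0,0,0,1,0,0,0,0,0,0,0,0,1,0,0,1,0,0,0,1,0,0,0,0,0,0,0,0,0,0]
Step 4: insert rbm at [17, 24] -> counters=[2,0,0,0,0,0,0,0,1,0,0,0,0,0,0,0,0,2,0,0,1,0,0,0,2,0,0,0,0,0,0,0,0,0,0]
Step 5: insert xk at [0, 8] -> counters=[3,0,0,0,0,0,0,0,2,0,0,0,0,0,0,0,0,2,0,0,1,0,0,0,2,0,0,0,0,0,0,0,0,0,0]
Step 6: insert xk at [0, 8] -> counters=[4,0,0,0,0,0,0,0,3,0,0,0,0,0,0,0,0,2,0,0,1,0,0,0,2,0,0,0,0,0,0,0,0,0,0]
Step 7: insert xk at [0, 8] -> counters=[5,0,0,0,0,0,0,0,4,0,0,0,0,0,0,0,0,2,0,0,1,0,0,0,2,0,0,0,0,0,0,0,0,0,0]
Step 8: insert a at [0, 20] -> counters=[6,0,0,0,0,0,0,0,4,0,0,0,0,0,0,0,0,2,0,0,2,0,0,0,2,0,0,0,0,0,0,0,0,0,0]
Step 9: insert xk at [0, 8] -> counters=[7,0,0,0,0,0,0,0,5,0,0,0,0,0,0,0,0,2,0,0,2,0,0,0,2,0,0,0,0,0,0,0,0,0,0]
Step 10: delete a at [0, 20] -> counters=[6,0,0,0,0,0,0,0,5,0,0,0,0,0,0,0,0,2,0,0,1,0,0,0,2,0,0,0,0,0,0,0,0,0,0]
Step 11: insert xk at [0, 8] -> counters=[7,0,0,0,0,0,0,0,6,0,0,0,0,0,0,0,0,2,0,0,1,0,0,0,2,0,0,0,0,0,0,0,0,0,0]
Step 12: insert a at [0, 20] -> counters=[8,0,0,0,0,0,0,0,6,0,0,0,0,0,0,0,0,2,0,0,2,0,0,0,2,0,0,0,0,0,0,0,0,0,0]
Step 13: insert rbm at [17, 24] -> counters=[8,0,0,0,0,0,0,0,6,0,0,0,0,0,0,0,0,3,0,0,2,0,0,0,3,0,0,0,0,0,0,0,0,0,0]
Step 14: delete a at [0, 20] -> counters=[7,0,0,0,0,0,0,0,6,0,0,0,0,0,0,0,0,3,0,0,1,0,0,0,3,0,0,0,0,0,0,0,0,0,0]
Step 15: delete xk at [0, 8] -> counters=[6,0,0,0,0,0,0,0,5,0,0,0,0,0,0,0,0,3,0,0,1,0,0,0,3,0,0,0,0,0,0,0,0,0,0]
Step 16: insert a at [0, 20] -> counters=[7,0,0,0,0,0,0,0,5,0,0,0,0,0,0,0,0,3,0,0,2,0,0,0,3,0,0,0,0,0,0,0,0,0,0]
Step 17: insert rbm at [17, 24] -> counters=[7,0,0,0,0,0,0,0,5,0,0,0,0,0,0,0,0,4,0,0,2,0,0,0,4,0,0,0,0,0,0,0,0,0,0]
Step 18: insert xk at [0, 8] -> counters=[8,0,0,0,0,0,0,0,6,0,0,0,0,0,0,0,0,4,0,0,2,0,0,0,4,0,0,0,0,0,0,0,0,0,0]
Step 19: insert rbm at [17, 24] -> counters=[8,0,0,0,0,0,0,0,6,0,0,0,0,0,0,0,0,5,0,0,2,0,0,0,5,0,0,0,0,0,0,0,0,0,0]
Step 20: insert xk at [0, 8] -> counters=[9,0,0,0,0,0,0,0,7,0,0,0,0,0,0,0,0,5,0,0,2,0,0,0,5,0,0,0,0,0,0,0,0,0,0]
Query rbm: check counters[17]=5 counters[24]=5 -> maybe

Answer: maybe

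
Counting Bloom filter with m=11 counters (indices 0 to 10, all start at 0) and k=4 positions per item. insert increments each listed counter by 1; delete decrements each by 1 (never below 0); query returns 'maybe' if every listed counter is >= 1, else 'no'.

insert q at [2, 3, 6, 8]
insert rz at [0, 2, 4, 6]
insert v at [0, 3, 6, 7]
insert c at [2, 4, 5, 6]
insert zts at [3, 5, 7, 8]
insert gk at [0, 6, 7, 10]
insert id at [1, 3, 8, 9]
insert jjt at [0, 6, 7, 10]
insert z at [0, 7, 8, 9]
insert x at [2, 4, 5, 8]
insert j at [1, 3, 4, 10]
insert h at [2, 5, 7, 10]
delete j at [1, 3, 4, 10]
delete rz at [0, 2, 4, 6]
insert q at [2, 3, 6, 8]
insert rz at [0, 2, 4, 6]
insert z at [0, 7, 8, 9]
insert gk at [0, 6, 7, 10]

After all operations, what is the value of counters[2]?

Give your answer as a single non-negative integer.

Answer: 6

Derivation:
Step 1: insert q at [2, 3, 6, 8] -> counters=[0,0,1,1,0,0,1,0,1,0,0]
Step 2: insert rz at [0, 2, 4, 6] -> counters=[1,0,2,1,1,0,2,0,1,0,0]
Step 3: insert v at [0, 3, 6, 7] -> counters=[2,0,2,2,1,0,3,1,1,0,0]
Step 4: insert c at [2, 4, 5, 6] -> counters=[2,0,3,2,2,1,4,1,1,0,0]
Step 5: insert zts at [3, 5, 7, 8] -> counters=[2,0,3,3,2,2,4,2,2,0,0]
Step 6: insert gk at [0, 6, 7, 10] -> counters=[3,0,3,3,2,2,5,3,2,0,1]
Step 7: insert id at [1, 3, 8, 9] -> counters=[3,1,3,4,2,2,5,3,3,1,1]
Step 8: insert jjt at [0, 6, 7, 10] -> counters=[4,1,3,4,2,2,6,4,3,1,2]
Step 9: insert z at [0, 7, 8, 9] -> counters=[5,1,3,4,2,2,6,5,4,2,2]
Step 10: insert x at [2, 4, 5, 8] -> counters=[5,1,4,4,3,3,6,5,5,2,2]
Step 11: insert j at [1, 3, 4, 10] -> counters=[5,2,4,5,4,3,6,5,5,2,3]
Step 12: insert h at [2, 5, 7, 10] -> counters=[5,2,5,5,4,4,6,6,5,2,4]
Step 13: delete j at [1, 3, 4, 10] -> counters=[5,1,5,4,3,4,6,6,5,2,3]
Step 14: delete rz at [0, 2, 4, 6] -> counters=[4,1,4,4,2,4,5,6,5,2,3]
Step 15: insert q at [2, 3, 6, 8] -> counters=[4,1,5,5,2,4,6,6,6,2,3]
Step 16: insert rz at [0, 2, 4, 6] -> counters=[5,1,6,5,3,4,7,6,6,2,3]
Step 17: insert z at [0, 7, 8, 9] -> counters=[6,1,6,5,3,4,7,7,7,3,3]
Step 18: insert gk at [0, 6, 7, 10] -> counters=[7,1,6,5,3,4,8,8,7,3,4]
Final counters=[7,1,6,5,3,4,8,8,7,3,4] -> counters[2]=6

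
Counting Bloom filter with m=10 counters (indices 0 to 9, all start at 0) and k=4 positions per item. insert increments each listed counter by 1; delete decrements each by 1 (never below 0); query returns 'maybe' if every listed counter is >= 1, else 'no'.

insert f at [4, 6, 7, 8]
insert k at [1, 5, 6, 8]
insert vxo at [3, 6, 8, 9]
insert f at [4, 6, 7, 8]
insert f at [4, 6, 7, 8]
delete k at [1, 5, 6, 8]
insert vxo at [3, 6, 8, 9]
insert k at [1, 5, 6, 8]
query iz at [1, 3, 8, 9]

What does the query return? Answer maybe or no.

Answer: maybe

Derivation:
Step 1: insert f at [4, 6, 7, 8] -> counters=[0,0,0,0,1,0,1,1,1,0]
Step 2: insert k at [1, 5, 6, 8] -> counters=[0,1,0,0,1,1,2,1,2,0]
Step 3: insert vxo at [3, 6, 8, 9] -> counters=[0,1,0,1,1,1,3,1,3,1]
Step 4: insert f at [4, 6, 7, 8] -> counters=[0,1,0,1,2,1,4,2,4,1]
Step 5: insert f at [4, 6, 7, 8] -> counters=[0,1,0,1,3,1,5,3,5,1]
Step 6: delete k at [1, 5, 6, 8] -> counters=[0,0,0,1,3,0,4,3,4,1]
Step 7: insert vxo at [3, 6, 8, 9] -> counters=[0,0,0,2,3,0,5,3,5,2]
Step 8: insert k at [1, 5, 6, 8] -> counters=[0,1,0,2,3,1,6,3,6,2]
Query iz: check counters[1]=1 counters[3]=2 counters[8]=6 counters[9]=2 -> maybe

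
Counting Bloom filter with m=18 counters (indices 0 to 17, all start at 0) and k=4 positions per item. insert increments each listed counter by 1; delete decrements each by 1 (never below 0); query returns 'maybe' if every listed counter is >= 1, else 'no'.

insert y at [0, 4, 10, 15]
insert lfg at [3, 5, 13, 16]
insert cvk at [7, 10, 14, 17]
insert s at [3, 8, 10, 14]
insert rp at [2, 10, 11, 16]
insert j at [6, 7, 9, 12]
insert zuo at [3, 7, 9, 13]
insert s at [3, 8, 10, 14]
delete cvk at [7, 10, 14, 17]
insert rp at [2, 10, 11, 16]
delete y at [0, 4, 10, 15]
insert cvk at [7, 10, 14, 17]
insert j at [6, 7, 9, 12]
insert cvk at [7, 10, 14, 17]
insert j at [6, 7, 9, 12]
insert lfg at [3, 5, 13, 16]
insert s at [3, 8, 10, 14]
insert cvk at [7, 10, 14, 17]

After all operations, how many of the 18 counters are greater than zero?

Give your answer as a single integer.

Step 1: insert y at [0, 4, 10, 15] -> counters=[1,0,0,0,1,0,0,0,0,0,1,0,0,0,0,1,0,0]
Step 2: insert lfg at [3, 5, 13, 16] -> counters=[1,0,0,1,1,1,0,0,0,0,1,0,0,1,0,1,1,0]
Step 3: insert cvk at [7, 10, 14, 17] -> counters=[1,0,0,1,1,1,0,1,0,0,2,0,0,1,1,1,1,1]
Step 4: insert s at [3, 8, 10, 14] -> counters=[1,0,0,2,1,1,0,1,1,0,3,0,0,1,2,1,1,1]
Step 5: insert rp at [2, 10, 11, 16] -> counters=[1,0,1,2,1,1,0,1,1,0,4,1,0,1,2,1,2,1]
Step 6: insert j at [6, 7, 9, 12] -> counters=[1,0,1,2,1,1,1,2,1,1,4,1,1,1,2,1,2,1]
Step 7: insert zuo at [3, 7, 9, 13] -> counters=[1,0,1,3,1,1,1,3,1,2,4,1,1,2,2,1,2,1]
Step 8: insert s at [3, 8, 10, 14] -> counters=[1,0,1,4,1,1,1,3,2,2,5,1,1,2,3,1,2,1]
Step 9: delete cvk at [7, 10, 14, 17] -> counters=[1,0,1,4,1,1,1,2,2,2,4,1,1,2,2,1,2,0]
Step 10: insert rp at [2, 10, 11, 16] -> counters=[1,0,2,4,1,1,1,2,2,2,5,2,1,2,2,1,3,0]
Step 11: delete y at [0, 4, 10, 15] -> counters=[0,0,2,4,0,1,1,2,2,2,4,2,1,2,2,0,3,0]
Step 12: insert cvk at [7, 10, 14, 17] -> counters=[0,0,2,4,0,1,1,3,2,2,5,2,1,2,3,0,3,1]
Step 13: insert j at [6, 7, 9, 12] -> counters=[0,0,2,4,0,1,2,4,2,3,5,2,2,2,3,0,3,1]
Step 14: insert cvk at [7, 10, 14, 17] -> counters=[0,0,2,4,0,1,2,5,2,3,6,2,2,2,4,0,3,2]
Step 15: insert j at [6, 7, 9, 12] -> counters=[0,0,2,4,0,1,3,6,2,4,6,2,3,2,4,0,3,2]
Step 16: insert lfg at [3, 5, 13, 16] -> counters=[0,0,2,5,0,2,3,6,2,4,6,2,3,3,4,0,4,2]
Step 17: insert s at [3, 8, 10, 14] -> counters=[0,0,2,6,0,2,3,6,3,4,7,2,3,3,5,0,4,2]
Step 18: insert cvk at [7, 10, 14, 17] -> counters=[0,0,2,6,0,2,3,7,3,4,8,2,3,3,6,0,4,3]
Final counters=[0,0,2,6,0,2,3,7,3,4,8,2,3,3,6,0,4,3] -> 14 nonzero

Answer: 14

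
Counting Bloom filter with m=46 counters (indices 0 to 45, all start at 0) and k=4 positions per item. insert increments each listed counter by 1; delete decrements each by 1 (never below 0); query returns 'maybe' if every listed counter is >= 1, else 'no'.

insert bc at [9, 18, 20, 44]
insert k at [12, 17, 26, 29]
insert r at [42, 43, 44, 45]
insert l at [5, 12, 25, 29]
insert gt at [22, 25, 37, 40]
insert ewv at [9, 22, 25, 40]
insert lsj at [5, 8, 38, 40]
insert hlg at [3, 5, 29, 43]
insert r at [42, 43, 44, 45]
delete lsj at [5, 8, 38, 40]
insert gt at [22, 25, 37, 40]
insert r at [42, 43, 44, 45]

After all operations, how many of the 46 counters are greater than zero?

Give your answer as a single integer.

Answer: 17

Derivation:
Step 1: insert bc at [9, 18, 20, 44] -> counters=[0,0,0,0,0,0,0,0,0,1,0,0,0,0,0,0,0,0,1,0,1,0,0,0,0,0,0,0,0,0,0,0,0,0,0,0,0,0,0,0,0,0,0,0,1,0]
Step 2: insert k at [12, 17, 26, 29] -> counters=[0,0,0,0,0,0,0,0,0,1,0,0,1,0,0,0,0,1,1,0,1,0,0,0,0,0,1,0,0,1,0,0,0,0,0,0,0,0,0,0,0,0,0,0,1,0]
Step 3: insert r at [42, 43, 44, 45] -> counters=[0,0,0,0,0,0,0,0,0,1,0,0,1,0,0,0,0,1,1,0,1,0,0,0,0,0,1,0,0,1,0,0,0,0,0,0,0,0,0,0,0,0,1,1,2,1]
Step 4: insert l at [5, 12, 25, 29] -> counters=[0,0,0,0,0,1,0,0,0,1,0,0,2,0,0,0,0,1,1,0,1,0,0,0,0,1,1,0,0,2,0,0,0,0,0,0,0,0,0,0,0,0,1,1,2,1]
Step 5: insert gt at [22, 25, 37, 40] -> counters=[0,0,0,0,0,1,0,0,0,1,0,0,2,0,0,0,0,1,1,0,1,0,1,0,0,2,1,0,0,2,0,0,0,0,0,0,0,1,0,0,1,0,1,1,2,1]
Step 6: insert ewv at [9, 22, 25, 40] -> counters=[0,0,0,0,0,1,0,0,0,2,0,0,2,0,0,0,0,1,1,0,1,0,2,0,0,3,1,0,0,2,0,0,0,0,0,0,0,1,0,0,2,0,1,1,2,1]
Step 7: insert lsj at [5, 8, 38, 40] -> counters=[0,0,0,0,0,2,0,0,1,2,0,0,2,0,0,0,0,1,1,0,1,0,2,0,0,3,1,0,0,2,0,0,0,0,0,0,0,1,1,0,3,0,1,1,2,1]
Step 8: insert hlg at [3, 5, 29, 43] -> counters=[0,0,0,1,0,3,0,0,1,2,0,0,2,0,0,0,0,1,1,0,1,0,2,0,0,3,1,0,0,3,0,0,0,0,0,0,0,1,1,0,3,0,1,2,2,1]
Step 9: insert r at [42, 43, 44, 45] -> counters=[0,0,0,1,0,3,0,0,1,2,0,0,2,0,0,0,0,1,1,0,1,0,2,0,0,3,1,0,0,3,0,0,0,0,0,0,0,1,1,0,3,0,2,3,3,2]
Step 10: delete lsj at [5, 8, 38, 40] -> counters=[0,0,0,1,0,2,0,0,0,2,0,0,2,0,0,0,0,1,1,0,1,0,2,0,0,3,1,0,0,3,0,0,0,0,0,0,0,1,0,0,2,0,2,3,3,2]
Step 11: insert gt at [22, 25, 37, 40] -> counters=[0,0,0,1,0,2,0,0,0,2,0,0,2,0,0,0,0,1,1,0,1,0,3,0,0,4,1,0,0,3,0,0,0,0,0,0,0,2,0,0,3,0,2,3,3,2]
Step 12: insert r at [42, 43, 44, 45] -> counters=[0,0,0,1,0,2,0,0,0,2,0,0,2,0,0,0,0,1,1,0,1,0,3,0,0,4,1,0,0,3,0,0,0,0,0,0,0,2,0,0,3,0,3,4,4,3]
Final counters=[0,0,0,1,0,2,0,0,0,2,0,0,2,0,0,0,0,1,1,0,1,0,3,0,0,4,1,0,0,3,0,0,0,0,0,0,0,2,0,0,3,0,3,4,4,3] -> 17 nonzero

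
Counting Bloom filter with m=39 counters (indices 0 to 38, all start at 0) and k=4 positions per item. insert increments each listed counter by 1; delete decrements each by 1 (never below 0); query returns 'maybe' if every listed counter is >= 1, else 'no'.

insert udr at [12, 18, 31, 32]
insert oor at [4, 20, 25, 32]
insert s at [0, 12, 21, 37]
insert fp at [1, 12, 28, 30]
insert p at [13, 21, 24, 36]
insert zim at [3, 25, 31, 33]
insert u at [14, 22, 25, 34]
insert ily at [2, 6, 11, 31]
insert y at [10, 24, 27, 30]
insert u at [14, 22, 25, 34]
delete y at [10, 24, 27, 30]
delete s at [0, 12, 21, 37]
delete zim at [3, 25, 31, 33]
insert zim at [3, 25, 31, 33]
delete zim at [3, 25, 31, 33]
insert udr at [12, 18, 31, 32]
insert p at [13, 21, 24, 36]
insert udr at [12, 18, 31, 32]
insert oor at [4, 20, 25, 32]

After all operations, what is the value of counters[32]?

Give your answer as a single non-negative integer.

Step 1: insert udr at [12, 18, 31, 32] -> counters=[0,0,0,0,0,0,0,0,0,0,0,0,1,0,0,0,0,0,1,0,0,0,0,0,0,0,0,0,0,0,0,1,1,0,0,0,0,0,0]
Step 2: insert oor at [4, 20, 25, 32] -> counters=[0,0,0,0,1,0,0,0,0,0,0,0,1,0,0,0,0,0,1,0,1,0,0,0,0,1,0,0,0,0,0,1,2,0,0,0,0,0,0]
Step 3: insert s at [0, 12, 21, 37] -> counters=[1,0,0,0,1,0,0,0,0,0,0,0,2,0,0,0,0,0,1,0,1,1,0,0,0,1,0,0,0,0,0,1,2,0,0,0,0,1,0]
Step 4: insert fp at [1, 12, 28, 30] -> counters=[1,1,0,0,1,0,0,0,0,0,0,0,3,0,0,0,0,0,1,0,1,1,0,0,0,1,0,0,1,0,1,1,2,0,0,0,0,1,0]
Step 5: insert p at [13, 21, 24, 36] -> counters=[1,1,0,0,1,0,0,0,0,0,0,0,3,1,0,0,0,0,1,0,1,2,0,0,1,1,0,0,1,0,1,1,2,0,0,0,1,1,0]
Step 6: insert zim at [3, 25, 31, 33] -> counters=[1,1,0,1,1,0,0,0,0,0,0,0,3,1,0,0,0,0,1,0,1,2,0,0,1,2,0,0,1,0,1,2,2,1,0,0,1,1,0]
Step 7: insert u at [14, 22, 25, 34] -> counters=[1,1,0,1,1,0,0,0,0,0,0,0,3,1,1,0,0,0,1,0,1,2,1,0,1,3,0,0,1,0,1,2,2,1,1,0,1,1,0]
Step 8: insert ily at [2, 6, 11, 31] -> counters=[1,1,1,1,1,0,1,0,0,0,0,1,3,1,1,0,0,0,1,0,1,2,1,0,1,3,0,0,1,0,1,3,2,1,1,0,1,1,0]
Step 9: insert y at [10, 24, 27, 30] -> counters=[1,1,1,1,1,0,1,0,0,0,1,1,3,1,1,0,0,0,1,0,1,2,1,0,2,3,0,1,1,0,2,3,2,1,1,0,1,1,0]
Step 10: insert u at [14, 22, 25, 34] -> counters=[1,1,1,1,1,0,1,0,0,0,1,1,3,1,2,0,0,0,1,0,1,2,2,0,2,4,0,1,1,0,2,3,2,1,2,0,1,1,0]
Step 11: delete y at [10, 24, 27, 30] -> counters=[1,1,1,1,1,0,1,0,0,0,0,1,3,1,2,0,0,0,1,0,1,2,2,0,1,4,0,0,1,0,1,3,2,1,2,0,1,1,0]
Step 12: delete s at [0, 12, 21, 37] -> counters=[0,1,1,1,1,0,1,0,0,0,0,1,2,1,2,0,0,0,1,0,1,1,2,0,1,4,0,0,1,0,1,3,2,1,2,0,1,0,0]
Step 13: delete zim at [3, 25, 31, 33] -> counters=[0,1,1,0,1,0,1,0,0,0,0,1,2,1,2,0,0,0,1,0,1,1,2,0,1,3,0,0,1,0,1,2,2,0,2,0,1,0,0]
Step 14: insert zim at [3, 25, 31, 33] -> counters=[0,1,1,1,1,0,1,0,0,0,0,1,2,1,2,0,0,0,1,0,1,1,2,0,1,4,0,0,1,0,1,3,2,1,2,0,1,0,0]
Step 15: delete zim at [3, 25, 31, 33] -> counters=[0,1,1,0,1,0,1,0,0,0,0,1,2,1,2,0,0,0,1,0,1,1,2,0,1,3,0,0,1,0,1,2,2,0,2,0,1,0,0]
Step 16: insert udr at [12, 18, 31, 32] -> counters=[0,1,1,0,1,0,1,0,0,0,0,1,3,1,2,0,0,0,2,0,1,1,2,0,1,3,0,0,1,0,1,3,3,0,2,0,1,0,0]
Step 17: insert p at [13, 21, 24, 36] -> counters=[0,1,1,0,1,0,1,0,0,0,0,1,3,2,2,0,0,0,2,0,1,2,2,0,2,3,0,0,1,0,1,3,3,0,2,0,2,0,0]
Step 18: insert udr at [12, 18, 31, 32] -> counters=[0,1,1,0,1,0,1,0,0,0,0,1,4,2,2,0,0,0,3,0,1,2,2,0,2,3,0,0,1,0,1,4,4,0,2,0,2,0,0]
Step 19: insert oor at [4, 20, 25, 32] -> counters=[0,1,1,0,2,0,1,0,0,0,0,1,4,2,2,0,0,0,3,0,2,2,2,0,2,4,0,0,1,0,1,4,5,0,2,0,2,0,0]
Final counters=[0,1,1,0,2,0,1,0,0,0,0,1,4,2,2,0,0,0,3,0,2,2,2,0,2,4,0,0,1,0,1,4,5,0,2,0,2,0,0] -> counters[32]=5

Answer: 5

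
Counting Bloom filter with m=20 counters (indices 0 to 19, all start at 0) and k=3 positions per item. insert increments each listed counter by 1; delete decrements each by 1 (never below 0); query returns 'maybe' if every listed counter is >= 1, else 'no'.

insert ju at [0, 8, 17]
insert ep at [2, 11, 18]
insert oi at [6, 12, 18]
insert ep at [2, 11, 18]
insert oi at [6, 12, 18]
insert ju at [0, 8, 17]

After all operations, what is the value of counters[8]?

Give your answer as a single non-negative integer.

Step 1: insert ju at [0, 8, 17] -> counters=[1,0,0,0,0,0,0,0,1,0,0,0,0,0,0,0,0,1,0,0]
Step 2: insert ep at [2, 11, 18] -> counters=[1,0,1,0,0,0,0,0,1,0,0,1,0,0,0,0,0,1,1,0]
Step 3: insert oi at [6, 12, 18] -> counters=[1,0,1,0,0,0,1,0,1,0,0,1,1,0,0,0,0,1,2,0]
Step 4: insert ep at [2, 11, 18] -> counters=[1,0,2,0,0,0,1,0,1,0,0,2,1,0,0,0,0,1,3,0]
Step 5: insert oi at [6, 12, 18] -> counters=[1,0,2,0,0,0,2,0,1,0,0,2,2,0,0,0,0,1,4,0]
Step 6: insert ju at [0, 8, 17] -> counters=[2,0,2,0,0,0,2,0,2,0,0,2,2,0,0,0,0,2,4,0]
Final counters=[2,0,2,0,0,0,2,0,2,0,0,2,2,0,0,0,0,2,4,0] -> counters[8]=2

Answer: 2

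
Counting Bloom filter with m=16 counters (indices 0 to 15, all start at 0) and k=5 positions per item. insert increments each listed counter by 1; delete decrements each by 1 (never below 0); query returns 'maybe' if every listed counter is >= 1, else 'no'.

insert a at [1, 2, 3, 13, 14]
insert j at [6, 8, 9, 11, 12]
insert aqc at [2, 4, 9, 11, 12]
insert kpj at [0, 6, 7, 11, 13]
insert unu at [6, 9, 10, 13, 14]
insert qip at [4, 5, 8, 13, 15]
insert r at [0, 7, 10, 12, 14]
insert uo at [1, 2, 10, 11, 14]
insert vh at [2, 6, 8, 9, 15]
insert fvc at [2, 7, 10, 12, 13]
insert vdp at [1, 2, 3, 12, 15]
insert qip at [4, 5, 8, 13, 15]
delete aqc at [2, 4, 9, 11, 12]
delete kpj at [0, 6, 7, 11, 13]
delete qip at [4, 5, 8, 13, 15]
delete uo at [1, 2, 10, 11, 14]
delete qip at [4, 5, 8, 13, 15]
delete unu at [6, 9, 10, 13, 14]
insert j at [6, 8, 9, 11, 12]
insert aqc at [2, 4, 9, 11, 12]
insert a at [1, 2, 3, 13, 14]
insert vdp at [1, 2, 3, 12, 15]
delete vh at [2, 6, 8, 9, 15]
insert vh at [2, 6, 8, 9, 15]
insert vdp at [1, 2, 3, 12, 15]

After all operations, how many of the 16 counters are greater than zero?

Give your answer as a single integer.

Step 1: insert a at [1, 2, 3, 13, 14] -> counters=[0,1,1,1,0,0,0,0,0,0,0,0,0,1,1,0]
Step 2: insert j at [6, 8, 9, 11, 12] -> counters=[0,1,1,1,0,0,1,0,1,1,0,1,1,1,1,0]
Step 3: insert aqc at [2, 4, 9, 11, 12] -> counters=[0,1,2,1,1,0,1,0,1,2,0,2,2,1,1,0]
Step 4: insert kpj at [0, 6, 7, 11, 13] -> counters=[1,1,2,1,1,0,2,1,1,2,0,3,2,2,1,0]
Step 5: insert unu at [6, 9, 10, 13, 14] -> counters=[1,1,2,1,1,0,3,1,1,3,1,3,2,3,2,0]
Step 6: insert qip at [4, 5, 8, 13, 15] -> counters=[1,1,2,1,2,1,3,1,2,3,1,3,2,4,2,1]
Step 7: insert r at [0, 7, 10, 12, 14] -> counters=[2,1,2,1,2,1,3,2,2,3,2,3,3,4,3,1]
Step 8: insert uo at [1, 2, 10, 11, 14] -> counters=[2,2,3,1,2,1,3,2,2,3,3,4,3,4,4,1]
Step 9: insert vh at [2, 6, 8, 9, 15] -> counters=[2,2,4,1,2,1,4,2,3,4,3,4,3,4,4,2]
Step 10: insert fvc at [2, 7, 10, 12, 13] -> counters=[2,2,5,1,2,1,4,3,3,4,4,4,4,5,4,2]
Step 11: insert vdp at [1, 2, 3, 12, 15] -> counters=[2,3,6,2,2,1,4,3,3,4,4,4,5,5,4,3]
Step 12: insert qip at [4, 5, 8, 13, 15] -> counters=[2,3,6,2,3,2,4,3,4,4,4,4,5,6,4,4]
Step 13: delete aqc at [2, 4, 9, 11, 12] -> counters=[2,3,5,2,2,2,4,3,4,3,4,3,4,6,4,4]
Step 14: delete kpj at [0, 6, 7, 11, 13] -> counters=[1,3,5,2,2,2,3,2,4,3,4,2,4,5,4,4]
Step 15: delete qip at [4, 5, 8, 13, 15] -> counters=[1,3,5,2,1,1,3,2,3,3,4,2,4,4,4,3]
Step 16: delete uo at [1, 2, 10, 11, 14] -> counters=[1,2,4,2,1,1,3,2,3,3,3,1,4,4,3,3]
Step 17: delete qip at [4, 5, 8, 13, 15] -> counters=[1,2,4,2,0,0,3,2,2,3,3,1,4,3,3,2]
Step 18: delete unu at [6, 9, 10, 13, 14] -> counters=[1,2,4,2,0,0,2,2,2,2,2,1,4,2,2,2]
Step 19: insert j at [6, 8, 9, 11, 12] -> counters=[1,2,4,2,0,0,3,2,3,3,2,2,5,2,2,2]
Step 20: insert aqc at [2, 4, 9, 11, 12] -> counters=[1,2,5,2,1,0,3,2,3,4,2,3,6,2,2,2]
Step 21: insert a at [1, 2, 3, 13, 14] -> counters=[1,3,6,3,1,0,3,2,3,4,2,3,6,3,3,2]
Step 22: insert vdp at [1, 2, 3, 12, 15] -> counters=[1,4,7,4,1,0,3,2,3,4,2,3,7,3,3,3]
Step 23: delete vh at [2, 6, 8, 9, 15] -> counters=[1,4,6,4,1,0,2,2,2,3,2,3,7,3,3,2]
Step 24: insert vh at [2, 6, 8, 9, 15] -> counters=[1,4,7,4,1,0,3,2,3,4,2,3,7,3,3,3]
Step 25: insert vdp at [1, 2, 3, 12, 15] -> counters=[1,5,8,5,1,0,3,2,3,4,2,3,8,3,3,4]
Final counters=[1,5,8,5,1,0,3,2,3,4,2,3,8,3,3,4] -> 15 nonzero

Answer: 15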